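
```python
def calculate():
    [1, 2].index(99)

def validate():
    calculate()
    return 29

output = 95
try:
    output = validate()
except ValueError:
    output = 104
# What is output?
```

Step-by-step execution trace:
1. output starts at 95.
2. try: `validate()` calls `calculate()`.
3. `calculate()` evaluates `[1, 2].index(99)`, which raises ValueError; it propagates through validate (uncaught).
4. `return 29` in validate is not reached; the assignment to output does not complete.
5. `except ValueError` matches → output = 104.
Result: 104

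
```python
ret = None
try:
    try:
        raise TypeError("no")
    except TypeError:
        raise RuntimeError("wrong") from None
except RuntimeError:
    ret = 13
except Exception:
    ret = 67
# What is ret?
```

Step-by-step execution trace:
1. Inner try raises TypeError; inner `except TypeError` catches it.
2. `raise RuntimeError(...) from None` raises RuntimeError (from None suppresses __context__, but the active exception is still RuntimeError).
3. Outer `except RuntimeError` matches → ret = 13.
4. `except Exception` is not reached.
Result: 13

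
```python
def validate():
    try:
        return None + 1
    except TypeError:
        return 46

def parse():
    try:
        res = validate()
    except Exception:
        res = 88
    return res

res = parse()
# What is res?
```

Step-by-step execution trace:
1. `parse()` calls `validate()`.
2. In validate: `None + 1` raises TypeError; `except TypeError` catches it → returns 46.
3. In parse: `res = validate()` → res = 46. No exception reaches parse.
4. `except Exception` is skipped; parse returns 46.
5. res = 46.
Result: 46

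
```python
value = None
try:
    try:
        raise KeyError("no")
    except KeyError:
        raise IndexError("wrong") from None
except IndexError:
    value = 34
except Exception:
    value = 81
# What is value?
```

Step-by-step execution trace:
1. Inner try raises KeyError; inner `except KeyError` catches it.
2. `raise IndexError(...) from None` raises IndexError (from None suppresses __context__, but the active exception is still IndexError).
3. Outer `except IndexError` matches → value = 34.
4. `except Exception` is not reached.
Result: 34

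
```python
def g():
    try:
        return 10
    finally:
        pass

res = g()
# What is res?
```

Step-by-step execution trace:
1. `g()` enters try: `return 10` sets pending return value 10.
2. Before returning, `finally: pass` runs (no effect).
3. g() returns 10 → res = 10.
Result: 10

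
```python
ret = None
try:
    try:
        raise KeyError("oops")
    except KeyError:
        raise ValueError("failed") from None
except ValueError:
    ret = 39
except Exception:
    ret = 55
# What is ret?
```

Step-by-step execution trace:
1. Inner try raises KeyError; inner `except KeyError` catches it.
2. `raise ValueError(...) from None` raises ValueError (from None suppresses __context__, but the active exception is still ValueError).
3. Outer `except ValueError` matches → ret = 39.
4. `except Exception` is not reached.
Result: 39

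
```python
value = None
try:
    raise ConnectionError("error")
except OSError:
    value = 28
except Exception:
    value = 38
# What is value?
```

Step-by-step execution trace:
1. `raise ConnectionError(...)` raises ConnectionError.
2. `except OSError` matches (ConnectionError is a subclass of OSError) → value = 28.
3. `except Exception` is not reached.
Result: 28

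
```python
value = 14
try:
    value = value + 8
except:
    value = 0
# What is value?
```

Step-by-step execution trace:
1. value starts at 14.
2. try: `value = value + 8` → value = 22. No exception raised.
3. `except` is skipped.
Result: 22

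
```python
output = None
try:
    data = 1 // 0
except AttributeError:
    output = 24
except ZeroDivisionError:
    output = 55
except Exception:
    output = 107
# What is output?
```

Step-by-step execution trace:
1. `data = 1 // 0` raises ZeroDivisionError.
2. `except AttributeError` does not match ZeroDivisionError; skipped.
3. `except ZeroDivisionError` matches → output = 55.
4. Remaining except clauses are skipped.
Result: 55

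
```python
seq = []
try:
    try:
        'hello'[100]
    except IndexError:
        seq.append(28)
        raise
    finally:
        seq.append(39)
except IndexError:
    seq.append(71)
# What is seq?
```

Step-by-step execution trace:
1. Inner try: `'hello'[100]` raises IndexError.
2. Inner `except IndexError` matches → `seq.append(28)` → seq = [28].
3. bare `raise` re-raises IndexError.
4. Inner `finally` runs during unwinding: `seq.append(39)` → seq = [28, 39].
5. Outer `except IndexError` matches → `seq.append(71)` → seq = [28, 39, 71].
Result: [28, 39, 71]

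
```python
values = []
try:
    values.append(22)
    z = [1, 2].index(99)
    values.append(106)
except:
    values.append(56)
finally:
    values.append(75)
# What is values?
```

Step-by-step execution trace:
1. try: `values.append(22)` → values = [22].
2. `z = [1, 2].index(99)` raises ValueError; `values.append(106)` is not reached.
3. bare `except` matches → `values.append(56)` → values = [22, 56].
4. finally always runs: `values.append(75)` → values = [22, 56, 75].
Result: [22, 56, 75]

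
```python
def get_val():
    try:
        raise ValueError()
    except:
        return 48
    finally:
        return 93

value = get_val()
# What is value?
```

Step-by-step execution trace:
1. `get_val()` enters try: `raise ValueError()` raises ValueError.
2. bare `except` matches → `return 48` sets pending return value 48.
3. Before returning, `finally: return 93` runs and overrides the pending return.
4. get_val() returns 93 → value = 93.
Result: 93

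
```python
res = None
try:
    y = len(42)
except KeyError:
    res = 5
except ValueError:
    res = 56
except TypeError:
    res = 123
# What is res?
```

Step-by-step execution trace:
1. `y = len(42)` raises TypeError.
2. `except KeyError` does not match TypeError; skipped.
3. `except ValueError` does not match TypeError; skipped.
4. `except TypeError` matches → res = 123.
Result: 123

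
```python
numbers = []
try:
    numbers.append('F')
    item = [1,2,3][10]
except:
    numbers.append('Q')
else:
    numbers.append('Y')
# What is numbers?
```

Step-by-step execution trace:
1. try: `numbers.append('F')` → numbers = ['F'].
2. `item = [1,2,3][10]` raises IndexError.
3. bare `except` matches → `numbers.append('Q')` → numbers = ['F', 'Q'].
4. `else` is skipped (an exception was raised).
Result: ['F', 'Q']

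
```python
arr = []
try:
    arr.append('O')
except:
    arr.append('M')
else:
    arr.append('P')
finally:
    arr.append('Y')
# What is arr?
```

Step-by-step execution trace:
1. try: `arr.append('O')` → arr = ['O']. No exception raised.
2. `except` is skipped.
3. `else` runs: `arr.append('P')` → arr = ['O', 'P'].
4. `finally` always runs: `arr.append('Y')` → arr = ['O', 'P', 'Y'].
Result: ['O', 'P', 'Y']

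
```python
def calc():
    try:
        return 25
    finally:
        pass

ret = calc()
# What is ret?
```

Step-by-step execution trace:
1. `calc()` enters try: `return 25` sets pending return value 25.
2. Before returning, `finally: pass` runs (no effect).
3. calc() returns 25 → ret = 25.
Result: 25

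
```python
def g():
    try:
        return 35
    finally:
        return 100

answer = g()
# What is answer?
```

Step-by-step execution trace:
1. `g()` enters try: `return 35` sets pending return value 35.
2. Before returning, `finally: return 100` runs and overrides the pending return.
3. g() returns 100 → answer = 100.
Result: 100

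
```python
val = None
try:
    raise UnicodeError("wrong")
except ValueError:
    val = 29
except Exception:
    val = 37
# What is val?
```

Step-by-step execution trace:
1. `raise UnicodeError(...)` raises UnicodeError.
2. `except ValueError` matches (UnicodeError is a subclass of ValueError) → val = 29.
3. `except Exception` is not reached.
Result: 29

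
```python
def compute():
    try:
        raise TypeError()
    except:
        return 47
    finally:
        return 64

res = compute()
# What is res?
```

Step-by-step execution trace:
1. `compute()` enters try: `raise TypeError()` raises TypeError.
2. bare `except` matches → `return 47` sets pending return value 47.
3. Before returning, `finally: return 64` runs and overrides the pending return.
4. compute() returns 64 → res = 64.
Result: 64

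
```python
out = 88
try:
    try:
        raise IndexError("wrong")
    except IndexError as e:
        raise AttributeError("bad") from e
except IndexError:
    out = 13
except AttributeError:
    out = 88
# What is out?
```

Step-by-step execution trace:
1. Inner try raises IndexError; inner `except IndexError as e` catches it.
2. `raise AttributeError(...) from e` raises AttributeError (IndexError is attached as __cause__, but only AttributeError is active).
3. Outer `except IndexError` does not match AttributeError; skipped.
4. Outer `except AttributeError` matches → out = 88.
Result: 88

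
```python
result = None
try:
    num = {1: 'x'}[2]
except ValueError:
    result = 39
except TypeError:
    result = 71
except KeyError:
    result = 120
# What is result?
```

Step-by-step execution trace:
1. `num = {1: 'x'}[2]` raises KeyError.
2. `except ValueError` does not match KeyError; skipped.
3. `except TypeError` does not match KeyError; skipped.
4. `except KeyError` matches → result = 120.
Result: 120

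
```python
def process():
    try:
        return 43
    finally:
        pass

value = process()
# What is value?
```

Step-by-step execution trace:
1. `process()` enters try: `return 43` sets pending return value 43.
2. Before returning, `finally: pass` runs (no effect).
3. process() returns 43 → value = 43.
Result: 43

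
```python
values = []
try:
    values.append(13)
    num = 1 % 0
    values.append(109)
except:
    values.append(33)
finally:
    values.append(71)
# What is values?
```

Step-by-step execution trace:
1. try: `values.append(13)` → values = [13].
2. `num = 1 % 0` raises ZeroDivisionError; `values.append(109)` is not reached.
3. bare `except` matches → `values.append(33)` → values = [13, 33].
4. finally always runs: `values.append(71)` → values = [13, 33, 71].
Result: [13, 33, 71]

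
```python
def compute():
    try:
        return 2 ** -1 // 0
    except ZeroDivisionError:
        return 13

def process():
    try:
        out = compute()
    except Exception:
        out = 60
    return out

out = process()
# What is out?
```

Step-by-step execution trace:
1. `process()` calls `compute()`.
2. In compute: `2 ** -1 // 0` raises ZeroDivisionError; `except ZeroDivisionError` catches it → returns 13.
3. In process: `out = compute()` → out = 13. No exception reaches process.
4. `except Exception` is skipped; process returns 13.
5. out = 13.
Result: 13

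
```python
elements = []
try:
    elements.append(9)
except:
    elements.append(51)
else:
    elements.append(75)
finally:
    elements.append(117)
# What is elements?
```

Step-by-step execution trace:
1. try: `elements.append(9)` → elements = [9]. No exception raised.
2. `except` is skipped.
3. `else` runs: `elements.append(75)` → elements = [9, 75].
4. `finally` always runs: `elements.append(117)` → elements = [9, 75, 117].
Result: [9, 75, 117]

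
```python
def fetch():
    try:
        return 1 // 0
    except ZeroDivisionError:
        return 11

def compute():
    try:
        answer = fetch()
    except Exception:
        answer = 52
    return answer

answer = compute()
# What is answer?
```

Step-by-step execution trace:
1. `compute()` calls `fetch()`.
2. In fetch: `1 // 0` raises ZeroDivisionError; `except ZeroDivisionError` catches it → returns 11.
3. In compute: `answer = fetch()` → answer = 11. No exception reaches compute.
4. `except Exception` is skipped; compute returns 11.
5. answer = 11.
Result: 11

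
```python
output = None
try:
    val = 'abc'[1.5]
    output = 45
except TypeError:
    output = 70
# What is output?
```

Step-by-step execution trace:
1. `val = 'abc'[1.5]` raises TypeError.
2. `output = 45` is not reached.
3. `except TypeError` matches → output = 70.
Result: 70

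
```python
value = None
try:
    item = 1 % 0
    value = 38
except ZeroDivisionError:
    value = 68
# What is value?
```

Step-by-step execution trace:
1. `item = 1 % 0` raises ZeroDivisionError.
2. `value = 38` is not reached.
3. `except ZeroDivisionError` matches → value = 68.
Result: 68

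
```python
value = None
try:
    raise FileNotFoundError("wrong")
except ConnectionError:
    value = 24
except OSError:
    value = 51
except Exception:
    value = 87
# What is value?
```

Step-by-step execution trace:
1. `raise FileNotFoundError(...)` raises FileNotFoundError.
2. `except ConnectionError` does not match (FileNotFoundError is not a subclass of ConnectionError); skipped.
3. `except OSError` matches (FileNotFoundError is a subclass of OSError) → value = 51.
4. `except Exception` is not reached.
Result: 51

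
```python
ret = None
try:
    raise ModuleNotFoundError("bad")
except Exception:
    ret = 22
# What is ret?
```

Step-by-step execution trace:
1. `raise ModuleNotFoundError(...)` raises ModuleNotFoundError.
2. `except Exception` matches (ModuleNotFoundError is a subclass of Exception) → ret = 22.
Result: 22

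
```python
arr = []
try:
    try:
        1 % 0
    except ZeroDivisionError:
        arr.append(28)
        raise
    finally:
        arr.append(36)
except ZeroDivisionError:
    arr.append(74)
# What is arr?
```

Step-by-step execution trace:
1. Inner try: `1 % 0` raises ZeroDivisionError.
2. Inner `except ZeroDivisionError` matches → `arr.append(28)` → arr = [28].
3. bare `raise` re-raises ZeroDivisionError.
4. Inner `finally` runs during unwinding: `arr.append(36)` → arr = [28, 36].
5. Outer `except ZeroDivisionError` matches → `arr.append(74)` → arr = [28, 36, 74].
Result: [28, 36, 74]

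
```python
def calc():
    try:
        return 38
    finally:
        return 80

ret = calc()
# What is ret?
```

Step-by-step execution trace:
1. `calc()` enters try: `return 38` sets pending return value 38.
2. Before returning, `finally: return 80` runs and overrides the pending return.
3. calc() returns 80 → ret = 80.
Result: 80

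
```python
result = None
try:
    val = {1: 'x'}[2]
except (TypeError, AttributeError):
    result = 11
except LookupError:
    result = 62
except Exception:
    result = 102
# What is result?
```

Step-by-step execution trace:
1. `val = {1: 'x'}[2]` raises KeyError.
2. `except (TypeError, AttributeError)` does not match KeyError; skipped.
3. `except LookupError` matches (KeyError is a subclass of LookupError) → result = 62.
4. `except Exception` is not reached.
Result: 62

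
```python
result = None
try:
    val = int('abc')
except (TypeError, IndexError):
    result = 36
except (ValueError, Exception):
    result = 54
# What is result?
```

Step-by-step execution trace:
1. `val = int('abc')` raises ValueError.
2. `except (TypeError, IndexError)` does not match ValueError; skipped.
3. `except (ValueError, Exception)` matches (ValueError is in the tuple) → result = 54.
Result: 54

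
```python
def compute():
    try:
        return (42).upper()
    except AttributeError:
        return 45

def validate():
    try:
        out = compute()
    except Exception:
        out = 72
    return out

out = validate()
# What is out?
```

Step-by-step execution trace:
1. `validate()` calls `compute()`.
2. In compute: `(42).upper()` raises AttributeError; `except AttributeError` catches it → returns 45.
3. In validate: `out = compute()` → out = 45. No exception reaches validate.
4. `except Exception` is skipped; validate returns 45.
5. out = 45.
Result: 45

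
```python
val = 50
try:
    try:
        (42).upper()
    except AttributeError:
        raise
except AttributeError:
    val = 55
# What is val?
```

Step-by-step execution trace:
1. Inner try: `(42).upper()` raises AttributeError.
2. Inner `except AttributeError` matches; bare `raise` re-raises the same AttributeError.
3. Outer `except AttributeError` matches → val = 55.
Result: 55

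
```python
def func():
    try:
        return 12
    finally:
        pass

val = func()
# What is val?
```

Step-by-step execution trace:
1. `func()` enters try: `return 12` sets pending return value 12.
2. Before returning, `finally: pass` runs (no effect).
3. func() returns 12 → val = 12.
Result: 12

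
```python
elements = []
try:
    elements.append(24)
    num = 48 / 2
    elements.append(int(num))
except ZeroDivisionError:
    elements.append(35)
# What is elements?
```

Step-by-step execution trace:
1. try: `elements.append(24)` → elements = [24].
2. `num = 48 / 2` → num = 24.0. No exception raised.
3. `elements.append(int(num))` → elements = [24, 24].
4. `except ZeroDivisionError` is skipped (no exception was raised).
Result: [24, 24]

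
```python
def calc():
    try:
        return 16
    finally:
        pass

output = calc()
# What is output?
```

Step-by-step execution trace:
1. `calc()` enters try: `return 16` sets pending return value 16.
2. Before returning, `finally: pass` runs (no effect).
3. calc() returns 16 → output = 16.
Result: 16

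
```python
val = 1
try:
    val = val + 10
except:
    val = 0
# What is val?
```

Step-by-step execution trace:
1. val starts at 1.
2. try: `val = val + 10` → val = 11. No exception raised.
3. `except` is skipped.
Result: 11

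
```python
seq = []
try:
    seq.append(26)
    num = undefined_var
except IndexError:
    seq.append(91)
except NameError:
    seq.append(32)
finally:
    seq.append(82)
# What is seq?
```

Step-by-step execution trace:
1. try: `seq.append(26)` → seq = [26].
2. `num = undefined_var` raises NameError.
3. `except IndexError` does not match NameError; skipped.
4. `except NameError` matches → `seq.append(32)` → seq = [26, 32].
5. finally always runs: `seq.append(82)` → seq = [26, 32, 82].
Result: [26, 32, 82]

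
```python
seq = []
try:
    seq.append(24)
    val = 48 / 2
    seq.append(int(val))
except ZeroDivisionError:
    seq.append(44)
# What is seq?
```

Step-by-step execution trace:
1. try: `seq.append(24)` → seq = [24].
2. `val = 48 / 2` → val = 24.0. No exception raised.
3. `seq.append(int(val))` → seq = [24, 24].
4. `except ZeroDivisionError` is skipped (no exception was raised).
Result: [24, 24]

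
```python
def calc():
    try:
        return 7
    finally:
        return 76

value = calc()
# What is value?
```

Step-by-step execution trace:
1. `calc()` enters try: `return 7` sets pending return value 7.
2. Before returning, `finally: return 76` runs and overrides the pending return.
3. calc() returns 76 → value = 76.
Result: 76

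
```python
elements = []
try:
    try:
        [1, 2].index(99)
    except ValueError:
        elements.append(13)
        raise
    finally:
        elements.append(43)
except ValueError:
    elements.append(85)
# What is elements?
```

Step-by-step execution trace:
1. Inner try: `[1, 2].index(99)` raises ValueError.
2. Inner `except ValueError` matches → `elements.append(13)` → elements = [13].
3. bare `raise` re-raises ValueError.
4. Inner `finally` runs during unwinding: `elements.append(43)` → elements = [13, 43].
5. Outer `except ValueError` matches → `elements.append(85)` → elements = [13, 43, 85].
Result: [13, 43, 85]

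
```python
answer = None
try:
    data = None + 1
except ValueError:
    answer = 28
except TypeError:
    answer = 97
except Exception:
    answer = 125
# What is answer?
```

Step-by-step execution trace:
1. `data = None + 1` raises TypeError.
2. `except ValueError` does not match TypeError; skipped.
3. `except TypeError` matches → answer = 97.
4. Remaining except clauses are skipped.
Result: 97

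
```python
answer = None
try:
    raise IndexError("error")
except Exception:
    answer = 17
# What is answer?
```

Step-by-step execution trace:
1. `raise IndexError(...)` raises IndexError.
2. `except Exception` matches (IndexError is a subclass of Exception) → answer = 17.
Result: 17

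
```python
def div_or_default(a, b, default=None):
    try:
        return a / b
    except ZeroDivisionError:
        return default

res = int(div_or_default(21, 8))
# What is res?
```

Step-by-step execution trace:
1. `div_or_default(21, 8)` enters try: `return 21 / 8` → returns 2.625. No exception raised.
2. `except ZeroDivisionError` is skipped.
3. `int(2.625)` → 2 → res = 2.
Result: 2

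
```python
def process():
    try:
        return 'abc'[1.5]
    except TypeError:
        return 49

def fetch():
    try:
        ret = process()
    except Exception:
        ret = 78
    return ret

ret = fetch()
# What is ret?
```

Step-by-step execution trace:
1. `fetch()` calls `process()`.
2. In process: `'abc'[1.5]` raises TypeError; `except TypeError` catches it → returns 49.
3. In fetch: `ret = process()` → ret = 49. No exception reaches fetch.
4. `except Exception` is skipped; fetch returns 49.
5. ret = 49.
Result: 49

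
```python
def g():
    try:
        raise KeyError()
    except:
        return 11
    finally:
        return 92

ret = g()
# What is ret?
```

Step-by-step execution trace:
1. `g()` enters try: `raise KeyError()` raises KeyError.
2. bare `except` matches → `return 11` sets pending return value 11.
3. Before returning, `finally: return 92` runs and overrides the pending return.
4. g() returns 92 → ret = 92.
Result: 92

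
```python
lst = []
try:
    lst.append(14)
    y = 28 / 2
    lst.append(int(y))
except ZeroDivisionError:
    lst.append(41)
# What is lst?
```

Step-by-step execution trace:
1. try: `lst.append(14)` → lst = [14].
2. `y = 28 / 2` → y = 14.0. No exception raised.
3. `lst.append(int(y))` → lst = [14, 14].
4. `except ZeroDivisionError` is skipped (no exception was raised).
Result: [14, 14]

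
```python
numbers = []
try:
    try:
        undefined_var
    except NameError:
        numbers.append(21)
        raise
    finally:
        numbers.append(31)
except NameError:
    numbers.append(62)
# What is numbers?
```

Step-by-step execution trace:
1. Inner try: `undefined_var` raises NameError.
2. Inner `except NameError` matches → `numbers.append(21)` → numbers = [21].
3. bare `raise` re-raises NameError.
4. Inner `finally` runs during unwinding: `numbers.append(31)` → numbers = [21, 31].
5. Outer `except NameError` matches → `numbers.append(62)` → numbers = [21, 31, 62].
Result: [21, 31, 62]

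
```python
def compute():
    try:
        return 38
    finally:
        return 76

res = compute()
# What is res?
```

Step-by-step execution trace:
1. `compute()` enters try: `return 38` sets pending return value 38.
2. Before returning, `finally: return 76` runs and overrides the pending return.
3. compute() returns 76 → res = 76.
Result: 76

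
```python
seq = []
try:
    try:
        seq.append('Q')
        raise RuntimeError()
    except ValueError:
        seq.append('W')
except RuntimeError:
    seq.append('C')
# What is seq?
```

Step-by-step execution trace:
1. Inner try: `seq.append('Q')` → seq = ['Q'].
2. `raise RuntimeError()` raises RuntimeError.
3. Inner `except ValueError` does not match RuntimeError; exception propagates to outer try.
4. Outer `except RuntimeError` matches → `seq.append('C')` → seq = ['Q', 'C'].
Result: ['Q', 'C']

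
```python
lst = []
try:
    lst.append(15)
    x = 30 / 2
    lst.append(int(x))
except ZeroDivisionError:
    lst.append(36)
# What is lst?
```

Step-by-step execution trace:
1. try: `lst.append(15)` → lst = [15].
2. `x = 30 / 2` → x = 15.0. No exception raised.
3. `lst.append(int(x))` → lst = [15, 15].
4. `except ZeroDivisionError` is skipped (no exception was raised).
Result: [15, 15]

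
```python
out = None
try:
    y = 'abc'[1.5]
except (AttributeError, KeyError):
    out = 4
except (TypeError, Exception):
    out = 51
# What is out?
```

Step-by-step execution trace:
1. `y = 'abc'[1.5]` raises TypeError.
2. `except (AttributeError, KeyError)` does not match TypeError; skipped.
3. `except (TypeError, Exception)` matches (TypeError is in the tuple) → out = 51.
Result: 51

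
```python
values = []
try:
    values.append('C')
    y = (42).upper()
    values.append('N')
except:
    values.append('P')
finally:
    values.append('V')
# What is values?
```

Step-by-step execution trace:
1. try: `values.append('C')` → values = ['C'].
2. `y = (42).upper()` raises AttributeError; `values.append('N')` is not reached.
3. bare `except` matches → `values.append('P')` → values = ['C', 'P'].
4. finally always runs: `values.append('V')` → values = ['C', 'P', 'V'].
Result: ['C', 'P', 'V']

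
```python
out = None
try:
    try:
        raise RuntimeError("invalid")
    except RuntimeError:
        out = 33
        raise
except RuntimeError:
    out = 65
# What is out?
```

Step-by-step execution trace:
1. Inner try: `raise RuntimeError("invalid")` raises RuntimeError.
2. Inner `except RuntimeError` matches → out = 33.
3. bare `raise` re-raises the same RuntimeError.
4. Outer `except RuntimeError` matches → out = 65.
Result: 65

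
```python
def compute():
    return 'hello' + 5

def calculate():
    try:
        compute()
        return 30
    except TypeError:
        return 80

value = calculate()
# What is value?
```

Step-by-step execution trace:
1. `calculate()` calls `compute()`.
2. `compute()` evaluates `'hello' + 5`, which raises TypeError; it propagates to the caller.
3. `return 30` is not reached.
4. `except TypeError` in calculate matches → returns 80.
5. value = 80.
Result: 80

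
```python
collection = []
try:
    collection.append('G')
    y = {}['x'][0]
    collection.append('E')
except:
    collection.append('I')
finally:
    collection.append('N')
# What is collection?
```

Step-by-step execution trace:
1. try: `collection.append('G')` → collection = ['G'].
2. `y = {}['x'][0]` raises KeyError; `collection.append('E')` is not reached.
3. bare `except` matches → `collection.append('I')` → collection = ['G', 'I'].
4. finally always runs: `collection.append('N')` → collection = ['G', 'I', 'N'].
Result: ['G', 'I', 'N']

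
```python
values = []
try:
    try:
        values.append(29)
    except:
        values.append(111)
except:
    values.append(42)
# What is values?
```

Step-by-step execution trace:
1. Inner try: `values.append(29)` → values = [29]. No exception raised.
2. Inner `except` is skipped.
3. Inner try completes normally; outer `except` is skipped.
Result: [29]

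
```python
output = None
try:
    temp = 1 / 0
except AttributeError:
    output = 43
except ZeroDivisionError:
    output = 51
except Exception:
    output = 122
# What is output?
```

Step-by-step execution trace:
1. `temp = 1 / 0` raises ZeroDivisionError.
2. `except AttributeError` does not match ZeroDivisionError; skipped.
3. `except ZeroDivisionError` matches → output = 51.
4. Remaining except clauses are skipped.
Result: 51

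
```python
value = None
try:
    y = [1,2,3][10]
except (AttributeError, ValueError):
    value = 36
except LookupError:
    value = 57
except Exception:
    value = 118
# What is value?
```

Step-by-step execution trace:
1. `y = [1,2,3][10]` raises IndexError.
2. `except (AttributeError, ValueError)` does not match IndexError; skipped.
3. `except LookupError` matches (IndexError is a subclass of LookupError) → value = 57.
4. `except Exception` is not reached.
Result: 57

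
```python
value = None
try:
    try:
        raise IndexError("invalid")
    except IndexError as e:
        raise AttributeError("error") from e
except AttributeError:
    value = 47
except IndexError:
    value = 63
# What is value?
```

Step-by-step execution trace:
1. Inner try raises IndexError; inner `except IndexError as e` catches it.
2. `raise AttributeError(...) from e` raises AttributeError (IndexError is attached as __cause__, but only AttributeError is active).
3. Outer `except AttributeError` matches → value = 47.
4. `except IndexError` is not reached.
Result: 47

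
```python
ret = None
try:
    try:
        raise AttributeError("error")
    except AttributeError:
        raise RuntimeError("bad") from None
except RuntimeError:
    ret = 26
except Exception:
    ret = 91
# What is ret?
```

Step-by-step execution trace:
1. Inner try raises AttributeError; inner `except AttributeError` catches it.
2. `raise RuntimeError(...) from None` raises RuntimeError (from None suppresses __context__, but the active exception is still RuntimeError).
3. Outer `except RuntimeError` matches → ret = 26.
4. `except Exception` is not reached.
Result: 26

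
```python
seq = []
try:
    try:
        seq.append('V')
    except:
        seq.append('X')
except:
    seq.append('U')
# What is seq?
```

Step-by-step execution trace:
1. Inner try: `seq.append('V')` → seq = ['V']. No exception raised.
2. Inner `except` is skipped.
3. Inner try completes normally; outer `except` is skipped.
Result: ['V']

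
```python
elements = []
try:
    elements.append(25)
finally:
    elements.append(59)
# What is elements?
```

Step-by-step execution trace:
1. try: `elements.append(25)` → elements = [25].
2. The try body completes without raising.
3. finally always runs: `elements.append(59)` → elements = [25, 59].
Result: [25, 59]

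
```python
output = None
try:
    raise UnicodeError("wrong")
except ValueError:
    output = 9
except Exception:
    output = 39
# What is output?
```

Step-by-step execution trace:
1. `raise UnicodeError(...)` raises UnicodeError.
2. `except ValueError` matches (UnicodeError is a subclass of ValueError) → output = 9.
3. `except Exception` is not reached.
Result: 9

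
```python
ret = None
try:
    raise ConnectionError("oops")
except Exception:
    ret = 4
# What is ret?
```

Step-by-step execution trace:
1. `raise ConnectionError(...)` raises ConnectionError.
2. `except Exception` matches (ConnectionError is a subclass of Exception) → ret = 4.
Result: 4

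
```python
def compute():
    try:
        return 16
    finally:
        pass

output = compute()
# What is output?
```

Step-by-step execution trace:
1. `compute()` enters try: `return 16` sets pending return value 16.
2. Before returning, `finally: pass` runs (no effect).
3. compute() returns 16 → output = 16.
Result: 16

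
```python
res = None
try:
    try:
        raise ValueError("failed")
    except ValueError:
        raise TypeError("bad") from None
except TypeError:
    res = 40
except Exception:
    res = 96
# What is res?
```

Step-by-step execution trace:
1. Inner try raises ValueError; inner `except ValueError` catches it.
2. `raise TypeError(...) from None` raises TypeError (from None suppresses __context__, but the active exception is still TypeError).
3. Outer `except TypeError` matches → res = 40.
4. `except Exception` is not reached.
Result: 40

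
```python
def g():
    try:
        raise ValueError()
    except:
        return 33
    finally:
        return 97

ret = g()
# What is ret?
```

Step-by-step execution trace:
1. `g()` enters try: `raise ValueError()` raises ValueError.
2. bare `except` matches → `return 33` sets pending return value 33.
3. Before returning, `finally: return 97` runs and overrides the pending return.
4. g() returns 97 → ret = 97.
Result: 97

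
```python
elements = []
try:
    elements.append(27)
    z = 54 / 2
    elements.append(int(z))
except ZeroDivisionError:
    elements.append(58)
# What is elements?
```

Step-by-step execution trace:
1. try: `elements.append(27)` → elements = [27].
2. `z = 54 / 2` → z = 27.0. No exception raised.
3. `elements.append(int(z))` → elements = [27, 27].
4. `except ZeroDivisionError` is skipped (no exception was raised).
Result: [27, 27]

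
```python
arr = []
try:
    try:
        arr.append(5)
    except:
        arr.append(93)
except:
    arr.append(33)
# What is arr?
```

Step-by-step execution trace:
1. Inner try: `arr.append(5)` → arr = [5]. No exception raised.
2. Inner `except` is skipped.
3. Inner try completes normally; outer `except` is skipped.
Result: [5]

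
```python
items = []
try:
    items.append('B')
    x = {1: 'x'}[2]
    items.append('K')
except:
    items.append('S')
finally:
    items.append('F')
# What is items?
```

Step-by-step execution trace:
1. try: `items.append('B')` → items = ['B'].
2. `x = {1: 'x'}[2]` raises KeyError; `items.append('K')` is not reached.
3. bare `except` matches → `items.append('S')` → items = ['B', 'S'].
4. finally always runs: `items.append('F')` → items = ['B', 'S', 'F'].
Result: ['B', 'S', 'F']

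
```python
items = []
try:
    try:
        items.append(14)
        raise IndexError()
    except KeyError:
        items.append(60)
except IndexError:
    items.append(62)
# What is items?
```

Step-by-step execution trace:
1. Inner try: `items.append(14)` → items = [14].
2. `raise IndexError()` raises IndexError.
3. Inner `except KeyError` does not match IndexError; exception propagates to outer try.
4. Outer `except IndexError` matches → `items.append(62)` → items = [14, 62].
Result: [14, 62]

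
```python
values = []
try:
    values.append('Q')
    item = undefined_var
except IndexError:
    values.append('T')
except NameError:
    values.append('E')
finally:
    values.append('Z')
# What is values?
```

Step-by-step execution trace:
1. try: `values.append('Q')` → values = ['Q'].
2. `item = undefined_var` raises NameError.
3. `except IndexError` does not match NameError; skipped.
4. `except NameError` matches → `values.append('E')` → values = ['Q', 'E'].
5. finally always runs: `values.append('Z')` → values = ['Q', 'E', 'Z'].
Result: ['Q', 'E', 'Z']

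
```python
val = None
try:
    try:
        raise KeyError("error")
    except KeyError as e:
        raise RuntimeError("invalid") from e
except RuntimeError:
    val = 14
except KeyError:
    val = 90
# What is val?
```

Step-by-step execution trace:
1. Inner try raises KeyError; inner `except KeyError as e` catches it.
2. `raise RuntimeError(...) from e` raises RuntimeError (KeyError is attached as __cause__, but only RuntimeError is active).
3. Outer `except RuntimeError` matches → val = 14.
4. `except KeyError` is not reached.
Result: 14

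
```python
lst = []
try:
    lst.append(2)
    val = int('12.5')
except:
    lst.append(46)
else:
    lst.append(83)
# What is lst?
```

Step-by-step execution trace:
1. try: `lst.append(2)` → lst = [2].
2. `val = int('12.5')` raises ValueError.
3. bare `except` matches → `lst.append(46)` → lst = [2, 46].
4. `else` is skipped (an exception was raised).
Result: [2, 46]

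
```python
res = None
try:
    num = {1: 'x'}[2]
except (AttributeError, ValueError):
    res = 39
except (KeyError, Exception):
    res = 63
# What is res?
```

Step-by-step execution trace:
1. `num = {1: 'x'}[2]` raises KeyError.
2. `except (AttributeError, ValueError)` does not match KeyError; skipped.
3. `except (KeyError, Exception)` matches (KeyError is in the tuple) → res = 63.
Result: 63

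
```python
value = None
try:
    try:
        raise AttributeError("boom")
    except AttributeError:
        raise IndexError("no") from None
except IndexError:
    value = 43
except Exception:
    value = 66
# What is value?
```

Step-by-step execution trace:
1. Inner try raises AttributeError; inner `except AttributeError` catches it.
2. `raise IndexError(...) from None` raises IndexError (from None suppresses __context__, but the active exception is still IndexError).
3. Outer `except IndexError` matches → value = 43.
4. `except Exception` is not reached.
Result: 43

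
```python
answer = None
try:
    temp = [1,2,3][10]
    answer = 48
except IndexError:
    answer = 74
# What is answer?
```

Step-by-step execution trace:
1. `temp = [1,2,3][10]` raises IndexError.
2. `answer = 48` is not reached.
3. `except IndexError` matches → answer = 74.
Result: 74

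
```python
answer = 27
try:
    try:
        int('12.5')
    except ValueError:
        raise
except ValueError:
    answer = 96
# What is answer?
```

Step-by-step execution trace:
1. Inner try: `int('12.5')` raises ValueError.
2. Inner `except ValueError` matches; bare `raise` re-raises the same ValueError.
3. Outer `except ValueError` matches → answer = 96.
Result: 96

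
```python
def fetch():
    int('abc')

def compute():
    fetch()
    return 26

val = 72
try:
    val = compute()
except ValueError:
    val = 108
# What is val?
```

Step-by-step execution trace:
1. val starts at 72.
2. try: `compute()` calls `fetch()`.
3. `fetch()` evaluates `int('abc')`, which raises ValueError; it propagates through compute (uncaught).
4. `return 26` in compute is not reached; the assignment to val does not complete.
5. `except ValueError` matches → val = 108.
Result: 108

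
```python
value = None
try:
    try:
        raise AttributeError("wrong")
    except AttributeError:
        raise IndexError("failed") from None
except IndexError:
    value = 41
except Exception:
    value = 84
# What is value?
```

Step-by-step execution trace:
1. Inner try raises AttributeError; inner `except AttributeError` catches it.
2. `raise IndexError(...) from None` raises IndexError (from None suppresses __context__, but the active exception is still IndexError).
3. Outer `except IndexError` matches → value = 41.
4. `except Exception` is not reached.
Result: 41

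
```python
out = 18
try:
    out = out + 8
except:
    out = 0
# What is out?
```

Step-by-step execution trace:
1. out starts at 18.
2. try: `out = out + 8` → out = 26. No exception raised.
3. `except` is skipped.
Result: 26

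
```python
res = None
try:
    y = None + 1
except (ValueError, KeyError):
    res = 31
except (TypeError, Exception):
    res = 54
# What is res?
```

Step-by-step execution trace:
1. `y = None + 1` raises TypeError.
2. `except (ValueError, KeyError)` does not match TypeError; skipped.
3. `except (TypeError, Exception)` matches (TypeError is in the tuple) → res = 54.
Result: 54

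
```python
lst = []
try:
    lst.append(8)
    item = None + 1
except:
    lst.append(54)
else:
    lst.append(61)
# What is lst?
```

Step-by-step execution trace:
1. try: `lst.append(8)` → lst = [8].
2. `item = None + 1` raises TypeError.
3. bare `except` matches → `lst.append(54)` → lst = [8, 54].
4. `else` is skipped (an exception was raised).
Result: [8, 54]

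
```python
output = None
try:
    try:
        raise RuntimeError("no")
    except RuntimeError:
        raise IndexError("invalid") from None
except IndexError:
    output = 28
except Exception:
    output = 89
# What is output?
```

Step-by-step execution trace:
1. Inner try raises RuntimeError; inner `except RuntimeError` catches it.
2. `raise IndexError(...) from None` raises IndexError (from None suppresses __context__, but the active exception is still IndexError).
3. Outer `except IndexError` matches → output = 28.
4. `except Exception` is not reached.
Result: 28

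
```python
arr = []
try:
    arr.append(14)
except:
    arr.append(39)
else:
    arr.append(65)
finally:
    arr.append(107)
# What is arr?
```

Step-by-step execution trace:
1. try: `arr.append(14)` → arr = [14]. No exception raised.
2. `except` is skipped.
3. `else` runs: `arr.append(65)` → arr = [14, 65].
4. `finally` always runs: `arr.append(107)` → arr = [14, 65, 107].
Result: [14, 65, 107]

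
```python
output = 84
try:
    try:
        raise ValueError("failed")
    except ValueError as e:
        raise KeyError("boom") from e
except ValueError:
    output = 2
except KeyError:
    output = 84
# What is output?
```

Step-by-step execution trace:
1. Inner try raises ValueError; inner `except ValueError as e` catches it.
2. `raise KeyError(...) from e` raises KeyError (ValueError is attached as __cause__, but only KeyError is active).
3. Outer `except ValueError` does not match KeyError; skipped.
4. Outer `except KeyError` matches → output = 84.
Result: 84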